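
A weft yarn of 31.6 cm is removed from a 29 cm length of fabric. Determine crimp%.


Formula: Crimp% = ((L_yarn - L_fabric) / L_fabric) * 100
Step 1: Extension = 31.6 - 29 = 2.6 cm
Step 2: Crimp% = (2.6 / 29) * 100
Step 3: Crimp% = 0.089655 * 100 = 8.9655% ≈ 9.0%

9.0%


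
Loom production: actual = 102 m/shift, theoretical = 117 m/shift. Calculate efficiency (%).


Formula: Efficiency% = (Actual output / Theoretical output) * 100
Efficiency% = (102 / 117) * 100
Efficiency% = 0.871795 * 100 = 87.1795% ≈ 87.2%

87.2%


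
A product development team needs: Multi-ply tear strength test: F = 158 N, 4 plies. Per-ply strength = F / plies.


Formula: Per-ply strength = Total force / Number of plies
Per-ply = 158 N / 4
Per-ply = 39.5 N

39.5 N


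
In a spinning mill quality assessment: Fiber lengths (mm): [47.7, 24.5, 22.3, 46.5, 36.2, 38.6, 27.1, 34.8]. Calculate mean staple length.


Formula: Mean = sum of lengths / count
Sum = 47.7 + 24.5 + 22.3 + 46.5 + 36.2 + 38.6 + 27.1 + 34.8
Sum = 277.7 mm
Mean = 277.7 / 8 = 34.71 mm

34.71 mm


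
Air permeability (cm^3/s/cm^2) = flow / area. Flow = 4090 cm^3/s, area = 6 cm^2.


Formula: Air Permeability = Airflow / Test Area
AP = 4090 cm^3/s / 6 cm^2
AP = 681.7 cm^3/s/cm^2

681.7 cm^3/s/cm^2


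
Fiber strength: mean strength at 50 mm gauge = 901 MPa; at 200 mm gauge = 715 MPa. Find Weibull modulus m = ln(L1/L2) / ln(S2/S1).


Formula: m = ln(L1/L2) / ln(S2/S1)
Step 1: ln(L1/L2) = ln(50/200) = -1.38629
Step 2: S2/S1 = 715/901 = 0.79356
Step 3: ln(S2/S1) = ln(0.79356) = -0.23123
Step 4: m = -1.38629 / -0.23123 = 6.00

6.00 (Weibull m)


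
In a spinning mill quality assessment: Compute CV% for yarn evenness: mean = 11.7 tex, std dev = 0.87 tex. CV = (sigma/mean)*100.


Formula: CV% = (standard deviation / mean) * 100
Step 1: Ratio = 0.87 / 11.7 = 0.074359
Step 2: CV% = 0.074359 * 100 = 7.4359% ≈ 7.4%

7.4%


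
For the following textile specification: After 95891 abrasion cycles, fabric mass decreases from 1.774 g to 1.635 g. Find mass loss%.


Formula: Mass loss% = ((m_before - m_after) / m_before) * 100
Step 1: Mass loss = 1.774 - 1.635 = 0.139 g
Step 2: Ratio = 0.139 / 1.774 = 0.078354
Step 3: Mass loss% = 0.078354 * 100 = 7.8354% ≈ 7.84%

7.84%


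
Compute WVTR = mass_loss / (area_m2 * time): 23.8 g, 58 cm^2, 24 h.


Formula: WVTR = mass_loss / (area * time)
Step 1: Convert area: 58 cm^2 = 0.0058 m^2
Step 2: WVTR = 23.8 g / (0.0058 m^2 * 24 h)
Step 3: WVTR = 23.8 / 0.1392 = 171.0 g/m^2/h

171.0 g/m^2/h


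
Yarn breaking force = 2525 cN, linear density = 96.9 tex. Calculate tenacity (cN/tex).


Formula: Tenacity = Breaking force / Linear density
Tenacity = 2525 cN / 96.9 tex
Tenacity = 26.06 cN/tex

26.06 cN/tex


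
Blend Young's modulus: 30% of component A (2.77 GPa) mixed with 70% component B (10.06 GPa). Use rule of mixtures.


Formula: Blend property = (fraction_A * property_A) + (fraction_B * property_B)
Step 1: Contribution A = 30/100 * 2.77 GPa = 0.831 GPa
Step 2: Contribution B = 70/100 * 10.06 GPa = 7.042 GPa
Step 3: Blend Young's modulus = 0.831 + 7.042 = 7.873 GPa

7.873 GPa


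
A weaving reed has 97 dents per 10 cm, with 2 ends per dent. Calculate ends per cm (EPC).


Formula: EPC = (dents per 10 cm * ends per dent) / 10
Step 1: Total ends per 10 cm = 97 * 2 = 194
Step 2: EPC = 194 / 10 = 19.4 ends/cm

19.4 ends/cm


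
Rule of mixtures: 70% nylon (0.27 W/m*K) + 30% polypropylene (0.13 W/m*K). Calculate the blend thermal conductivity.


Formula: Blend property = (fraction_A * property_A) + (fraction_B * property_B)
Step 1: Contribution A = 70/100 * 0.27 W/m*K = 0.189 W/m*K
Step 2: Contribution B = 30/100 * 0.13 W/m*K = 0.039 W/m*K
Step 3: Blend thermal conductivity = 0.189 + 0.039 = 0.228 W/m*K

0.228 W/m*K


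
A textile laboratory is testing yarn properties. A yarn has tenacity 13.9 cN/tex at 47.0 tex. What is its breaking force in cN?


Formula: Breaking force = Tenacity * Linear density
F = 13.9 cN/tex * 47.0 tex
F = 653.30 cN

653.30 cN


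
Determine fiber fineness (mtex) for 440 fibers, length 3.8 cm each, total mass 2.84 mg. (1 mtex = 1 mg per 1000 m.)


Formula: fineness (mtex) = mass (mg) / total length (km) = (mass_mg / total_length_m) * 1000
Step 1: Convert fiber length: 3.8 cm = 0.038 m
Step 2: Total fiber length = 440 * 0.038 = 16.72 m
Step 3: Linear density = 2.84 mg / 16.72 m = 0.1699 mg/m
Step 4: fineness = 0.1699 * 1000 = 169.9 mtex

169.9 mtex


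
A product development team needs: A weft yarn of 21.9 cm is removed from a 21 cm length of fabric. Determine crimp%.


Formula: Crimp% = ((L_yarn - L_fabric) / L_fabric) * 100
Step 1: Extension = 21.9 - 21 = 0.9 cm
Step 2: Crimp% = (0.9 / 21) * 100
Step 3: Crimp% = 0.042857 * 100 = 4.2857% ≈ 4.3%

4.3%


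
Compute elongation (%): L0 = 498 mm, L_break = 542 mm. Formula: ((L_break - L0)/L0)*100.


Formula: Elongation (%) = ((L_break - L0) / L0) * 100
Step 1: Extension = 542 - 498 = 44 mm
Step 2: Elongation = (44 / 498) * 100
Step 3: Elongation = 0.088353 * 100 = 8.8353% ≈ 8.8%

8.8%


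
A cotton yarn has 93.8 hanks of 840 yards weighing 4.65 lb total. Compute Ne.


Formula: Ne = hanks / mass_lb
Substituting: Ne = 93.8 / 4.65
Ne = 20.2

20.2 Ne


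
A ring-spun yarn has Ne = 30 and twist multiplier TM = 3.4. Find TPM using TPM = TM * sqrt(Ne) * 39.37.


Formula: TPM = TM * sqrt(Ne) * 39.37
Step 1: sqrt(Ne) = sqrt(30) = 5.4772
Step 2: TM * sqrt(Ne) = 3.4 * 5.4772 = 18.6225
Step 3: TPM = 18.6225 * 39.37 = 733 twists/m

733 twists/m


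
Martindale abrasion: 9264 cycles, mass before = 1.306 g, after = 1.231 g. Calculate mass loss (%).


Formula: Mass loss% = ((m_before - m_after) / m_before) * 100
Step 1: Mass loss = 1.306 - 1.231 = 0.075 g
Step 2: Ratio = 0.075 / 1.306 = 0.0574273
Step 3: Mass loss% = 0.0574273 * 100 = 5.74273% ≈ 5.74%

5.74%


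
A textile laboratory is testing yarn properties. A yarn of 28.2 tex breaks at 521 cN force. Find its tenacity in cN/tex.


Formula: Tenacity = Breaking force / Linear density
Tenacity = 521 cN / 28.2 tex
Tenacity = 18.48 cN/tex

18.48 cN/tex


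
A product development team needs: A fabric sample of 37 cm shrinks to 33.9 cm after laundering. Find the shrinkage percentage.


Formula: Shrinkage% = ((L_before - L_after) / L_before) * 100
Step 1: Shrinkage = 37 - 33.9 = 3.1 cm
Step 2: Shrinkage% = (3.1 / 37) * 100
Step 3: Shrinkage% = 0.083784 * 100 = 8.3784% ≈ 8.4%

8.4%


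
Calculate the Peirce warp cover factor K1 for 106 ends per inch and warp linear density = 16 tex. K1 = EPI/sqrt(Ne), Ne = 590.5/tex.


Formula: K1 = EPI / sqrt(Ne), with Ne = 590.5 / tex_warp
Step 1: Ne = 590.5 / 16 = 36.906
Step 2: sqrt(Ne) = sqrt(36.906) = 6.075
Step 3: K1 = 106 / 6.075 = 17.4

17.4


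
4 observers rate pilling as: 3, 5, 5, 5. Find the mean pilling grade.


Formula: Mean = sum / count
Sum = 3 + 5 + 5 + 5 = 18
Mean = 18 / 4 = 4.5

4.5


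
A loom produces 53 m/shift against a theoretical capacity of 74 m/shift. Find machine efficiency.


Formula: Efficiency% = (Actual output / Theoretical output) * 100
Efficiency% = (53 / 74) * 100
Efficiency% = 0.716216 * 100 = 71.6216% ≈ 71.6%

71.6%


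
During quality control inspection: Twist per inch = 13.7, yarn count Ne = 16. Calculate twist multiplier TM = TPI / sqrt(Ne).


Formula: TM = TPI / sqrt(Ne)
Step 1: sqrt(Ne) = sqrt(16) = 4
Step 2: TM = 13.7 / 4 = 3.43

3.43 TM


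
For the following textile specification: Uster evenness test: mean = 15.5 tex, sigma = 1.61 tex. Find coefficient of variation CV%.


Formula: CV% = (standard deviation / mean) * 100
Step 1: Ratio = 1.61 / 15.5 = 0.103871
Step 2: CV% = 0.103871 * 100 = 10.3871% ≈ 10.4%

10.4%


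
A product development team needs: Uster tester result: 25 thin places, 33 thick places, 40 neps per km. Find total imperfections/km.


Formula: Total = thin places + thick places + neps
Total = 25 + 33 + 40
Total = 98 imperfections/km

98 imperfections/km


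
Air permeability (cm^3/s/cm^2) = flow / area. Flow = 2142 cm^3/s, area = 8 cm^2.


Formula: Air Permeability = Airflow / Test Area
AP = 2142 cm^3/s / 8 cm^2
AP = 267.8 cm^3/s/cm^2

267.8 cm^3/s/cm^2


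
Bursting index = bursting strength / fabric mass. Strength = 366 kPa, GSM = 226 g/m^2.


Formula: Bursting Index = Bursting Strength / Fabric GSM
BI = 366 kPa / 226 g/m^2
BI = 1.619 kPa/(g/m^2)

1.619 kPa/(g/m^2)


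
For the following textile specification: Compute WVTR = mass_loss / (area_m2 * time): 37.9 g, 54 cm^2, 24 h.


Formula: WVTR = mass_loss / (area * time)
Step 1: Convert area: 54 cm^2 = 0.0054 m^2
Step 2: WVTR = 37.9 g / (0.0054 m^2 * 24 h)
Step 3: WVTR = 37.9 / 0.1296 = 292.4 g/m^2/h

292.4 g/m^2/h


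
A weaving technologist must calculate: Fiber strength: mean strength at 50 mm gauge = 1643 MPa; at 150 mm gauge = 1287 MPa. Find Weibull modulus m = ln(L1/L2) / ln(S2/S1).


Formula: m = ln(L1/L2) / ln(S2/S1)
Step 1: ln(L1/L2) = ln(50/150) = -1.09861
Step 2: S2/S1 = 1287/1643 = 0.78332
Step 3: ln(S2/S1) = ln(0.78332) = -0.24421
Step 4: m = -1.09861 / -0.24421 = 4.50

4.50 (Weibull m)


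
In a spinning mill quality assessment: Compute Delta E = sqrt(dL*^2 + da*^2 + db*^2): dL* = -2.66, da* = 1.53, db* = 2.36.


Formula: Delta E = sqrt(dL*^2 + da*^2 + db*^2)
Step 1: dL*^2 = (-2.66)^2 = 7.0756
Step 2: da*^2 = 1.53^2 = 2.3409
Step 3: db*^2 = 2.36^2 = 5.5696
Step 4: Sum = 7.0756 + 2.3409 + 5.5696 = 14.9861
Step 5: Delta E = sqrt(14.9861) = 3.87

3.87 Delta E


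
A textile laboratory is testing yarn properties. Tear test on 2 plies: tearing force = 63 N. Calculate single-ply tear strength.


Formula: Per-ply strength = Total force / Number of plies
Per-ply = 63 N / 2
Per-ply = 31.5 N

31.5 N


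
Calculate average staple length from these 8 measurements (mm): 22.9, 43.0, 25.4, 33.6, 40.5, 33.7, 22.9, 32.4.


Formula: Mean = sum of lengths / count
Sum = 22.9 + 43.0 + 25.4 + 33.6 + 40.5 + 33.7 + 22.9 + 32.4
Sum = 254.4 mm
Mean = 254.4 / 8 = 31.80 mm

31.80 mm


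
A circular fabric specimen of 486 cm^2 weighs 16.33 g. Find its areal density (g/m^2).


Formula: GSM = mass_g / area_m2
Step 1: Convert area: 486 cm^2 = 486 / 10000 = 0.0486 m^2
Step 2: GSM = 16.33 g / 0.0486 m^2 = 336.0 g/m^2

336.0 g/m^2


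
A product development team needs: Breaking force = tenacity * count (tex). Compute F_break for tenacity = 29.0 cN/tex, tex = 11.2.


Formula: Breaking force = Tenacity * Linear density
F = 29.0 cN/tex * 11.2 tex
F = 324.80 cN

324.80 cN


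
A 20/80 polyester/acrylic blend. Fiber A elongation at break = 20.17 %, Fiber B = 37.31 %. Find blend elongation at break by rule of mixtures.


Formula: Blend property = (fraction_A * property_A) + (fraction_B * property_B)
Step 1: Contribution A = 20/100 * 20.17 % = 4.034 %
Step 2: Contribution B = 80/100 * 37.31 % = 29.848 %
Step 3: Blend elongation at break = 4.034 + 29.848 = 33.882 %

33.882 %


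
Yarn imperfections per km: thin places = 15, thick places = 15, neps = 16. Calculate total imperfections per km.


Formula: Total = thin places + thick places + neps
Total = 15 + 15 + 16
Total = 46 imperfections/km

46 imperfections/km


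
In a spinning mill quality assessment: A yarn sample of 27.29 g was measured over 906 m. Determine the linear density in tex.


Formula: Tex = (mass_g / length_m) * 1000
Substituting: Tex = (27.29 / 906) * 1000
Intermediate: 27.29 / 906 = 0.03012141 g/m
Tex = 0.03012141 * 1000 = 30.12 tex

30.12 tex


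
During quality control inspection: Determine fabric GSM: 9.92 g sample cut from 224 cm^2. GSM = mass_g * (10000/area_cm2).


Formula: GSM = mass_g / area_m2
Step 1: Convert area: 224 cm^2 = 224 / 10000 = 0.0224 m^2
Step 2: GSM = 9.92 g / 0.0224 m^2 = 442.9 g/m^2

442.9 g/m^2


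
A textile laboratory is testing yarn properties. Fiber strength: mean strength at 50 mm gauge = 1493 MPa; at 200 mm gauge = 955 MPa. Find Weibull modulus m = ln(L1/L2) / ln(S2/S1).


Formula: m = ln(L1/L2) / ln(S2/S1)
Step 1: ln(L1/L2) = ln(50/200) = -1.38629
Step 2: S2/S1 = 955/1493 = 0.63965
Step 3: ln(S2/S1) = ln(0.63965) = -0.44683
Step 4: m = -1.38629 / -0.44683 = 3.10

3.10 (Weibull m)


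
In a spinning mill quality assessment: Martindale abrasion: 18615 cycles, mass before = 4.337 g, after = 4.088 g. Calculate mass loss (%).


Formula: Mass loss% = ((m_before - m_after) / m_before) * 100
Step 1: Mass loss = 4.337 - 4.088 = 0.249 g
Step 2: Ratio = 0.249 / 4.337 = 0.057413
Step 3: Mass loss% = 0.057413 * 100 = 5.7413% ≈ 5.74%

5.74%


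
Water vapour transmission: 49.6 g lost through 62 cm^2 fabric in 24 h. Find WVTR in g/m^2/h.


Formula: WVTR = mass_loss / (area * time)
Step 1: Convert area: 62 cm^2 = 0.0062 m^2
Step 2: WVTR = 49.6 g / (0.0062 m^2 * 24 h)
Step 3: WVTR = 49.6 / 0.1488 = 333.3 g/m^2/h

333.3 g/m^2/h


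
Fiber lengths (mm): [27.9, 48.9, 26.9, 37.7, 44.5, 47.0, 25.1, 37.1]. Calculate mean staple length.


Formula: Mean = sum of lengths / count
Sum = 27.9 + 48.9 + 26.9 + 37.7 + 44.5 + 47.0 + 25.1 + 37.1
Sum = 295.1 mm
Mean = 295.1 / 8 = 36.89 mm

36.89 mm


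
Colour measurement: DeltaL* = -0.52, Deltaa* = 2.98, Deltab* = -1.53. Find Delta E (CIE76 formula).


Formula: Delta E = sqrt(dL*^2 + da*^2 + db*^2)
Step 1: dL*^2 = (-0.52)^2 = 0.2704
Step 2: da*^2 = 2.98^2 = 8.8804
Step 3: db*^2 = (-1.53)^2 = 2.3409
Step 4: Sum = 0.2704 + 8.8804 + 2.3409 = 11.4917
Step 5: Delta E = sqrt(11.4917) = 3.39

3.39 Delta E


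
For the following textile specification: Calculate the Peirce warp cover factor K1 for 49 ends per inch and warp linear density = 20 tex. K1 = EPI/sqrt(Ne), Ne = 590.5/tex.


Formula: K1 = EPI / sqrt(Ne), with Ne = 590.5 / tex_warp
Step 1: Ne = 590.5 / 20 = 29.525
Step 2: sqrt(Ne) = sqrt(29.525) = 5.4337
Step 3: K1 = 49 / 5.4337 = 9.0

9.0


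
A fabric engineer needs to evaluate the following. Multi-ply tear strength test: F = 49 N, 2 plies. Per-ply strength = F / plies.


Formula: Per-ply strength = Total force / Number of plies
Per-ply = 49 N / 2
Per-ply = 24.5 N

24.5 N


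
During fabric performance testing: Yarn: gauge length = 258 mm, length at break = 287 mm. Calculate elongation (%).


Formula: Elongation (%) = ((L_break - L0) / L0) * 100
Step 1: Extension = 287 - 258 = 29 mm
Step 2: Elongation = (29 / 258) * 100
Step 3: Elongation = 0.112403 * 100 = 11.2403% ≈ 11.2%

11.2%


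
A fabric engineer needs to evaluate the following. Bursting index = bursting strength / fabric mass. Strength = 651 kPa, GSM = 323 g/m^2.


Formula: Bursting Index = Bursting Strength / Fabric GSM
BI = 651 kPa / 323 g/m^2
BI = 2.015 kPa/(g/m^2)

2.015 kPa/(g/m^2)


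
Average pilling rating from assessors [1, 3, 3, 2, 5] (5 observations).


Formula: Mean = sum / count
Sum = 1 + 3 + 3 + 2 + 5 = 14
Mean = 14 / 5 = 2.8

2.8


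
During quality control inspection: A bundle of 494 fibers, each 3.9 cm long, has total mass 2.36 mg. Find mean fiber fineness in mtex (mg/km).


Formula: fineness (mtex) = mass (mg) / total length (km) = (mass_mg / total_length_m) * 1000
Step 1: Convert fiber length: 3.9 cm = 0.039 m
Step 2: Total fiber length = 494 * 0.039 = 19.266 m
Step 3: Linear density = 2.36 mg / 19.266 m = 0.1225 mg/m
Step 4: fineness = 0.1225 * 1000 = 122.5 mtex

122.5 mtex


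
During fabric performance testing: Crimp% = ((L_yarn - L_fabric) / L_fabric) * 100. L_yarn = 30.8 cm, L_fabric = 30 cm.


Formula: Crimp% = ((L_yarn - L_fabric) / L_fabric) * 100
Step 1: Extension = 30.8 - 30 = 0.8 cm
Step 2: Crimp% = (0.8 / 30) * 100
Step 3: Crimp% = 0.026667 * 100 = 2.6667% ≈ 2.7%

2.7%


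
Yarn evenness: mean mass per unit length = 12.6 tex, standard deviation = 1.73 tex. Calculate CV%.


Formula: CV% = (standard deviation / mean) * 100
Step 1: Ratio = 1.73 / 12.6 = 0.137302
Step 2: CV% = 0.137302 * 100 = 13.7302% ≈ 13.7%

13.7%


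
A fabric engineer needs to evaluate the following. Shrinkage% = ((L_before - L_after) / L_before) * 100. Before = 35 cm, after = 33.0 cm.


Formula: Shrinkage% = ((L_before - L_after) / L_before) * 100
Step 1: Shrinkage = 35 - 33.0 = 2.0 cm
Step 2: Shrinkage% = (2.0 / 35) * 100
Step 3: Shrinkage% = 0.057143 * 100 = 5.7143% ≈ 5.7%

5.7%


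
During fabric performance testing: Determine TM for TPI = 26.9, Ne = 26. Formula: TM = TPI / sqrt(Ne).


Formula: TM = TPI / sqrt(Ne)
Step 1: sqrt(Ne) = sqrt(26) = 5.099
Step 2: TM = 26.9 / 5.099 = 5.28

5.28 TM


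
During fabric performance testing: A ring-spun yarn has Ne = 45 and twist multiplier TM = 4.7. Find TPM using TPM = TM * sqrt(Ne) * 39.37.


Formula: TPM = TM * sqrt(Ne) * 39.37
Step 1: sqrt(Ne) = sqrt(45) = 6.7082
Step 2: TM * sqrt(Ne) = 4.7 * 6.7082 = 31.5285
Step 3: TPM = 31.5285 * 39.37 = 1241 twists/m

1241 twists/m


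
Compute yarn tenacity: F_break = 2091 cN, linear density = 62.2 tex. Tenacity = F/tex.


Formula: Tenacity = Breaking force / Linear density
Tenacity = 2091 cN / 62.2 tex
Tenacity = 33.62 cN/tex

33.62 cN/tex


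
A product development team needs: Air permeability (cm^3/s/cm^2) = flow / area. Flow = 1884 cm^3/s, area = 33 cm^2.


Formula: Air Permeability = Airflow / Test Area
AP = 1884 cm^3/s / 33 cm^2
AP = 57.1 cm^3/s/cm^2

57.1 cm^3/s/cm^2


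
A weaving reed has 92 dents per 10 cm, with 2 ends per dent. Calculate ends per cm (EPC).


Formula: EPC = (dents per 10 cm * ends per dent) / 10
Step 1: Total ends per 10 cm = 92 * 2 = 184
Step 2: EPC = 184 / 10 = 18.4 ends/cm

18.4 ends/cm


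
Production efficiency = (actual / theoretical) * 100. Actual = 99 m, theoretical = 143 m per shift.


Formula: Efficiency% = (Actual output / Theoretical output) * 100
Efficiency% = (99 / 143) * 100
Efficiency% = 0.692308 * 100 = 69.2308% ≈ 69.2%

69.2%


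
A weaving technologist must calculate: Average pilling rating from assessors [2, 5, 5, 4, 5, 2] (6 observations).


Formula: Mean = sum / count
Sum = 2 + 5 + 5 + 4 + 5 + 2 = 23
Mean = 23 / 6 = 3.8

3.8


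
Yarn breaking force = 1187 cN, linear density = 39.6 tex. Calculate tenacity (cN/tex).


Formula: Tenacity = Breaking force / Linear density
Tenacity = 1187 cN / 39.6 tex
Tenacity = 29.97 cN/tex

29.97 cN/tex


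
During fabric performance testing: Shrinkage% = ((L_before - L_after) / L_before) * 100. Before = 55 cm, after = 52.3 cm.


Formula: Shrinkage% = ((L_before - L_after) / L_before) * 100
Step 1: Shrinkage = 55 - 52.3 = 2.7 cm
Step 2: Shrinkage% = (2.7 / 55) * 100
Step 3: Shrinkage% = 0.049091 * 100 = 4.9091% ≈ 4.9%

4.9%


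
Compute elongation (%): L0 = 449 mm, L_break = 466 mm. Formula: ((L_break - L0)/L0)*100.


Formula: Elongation (%) = ((L_break - L0) / L0) * 100
Step 1: Extension = 466 - 449 = 17 mm
Step 2: Elongation = (17 / 449) * 100
Step 3: Elongation = 0.037862 * 100 = 3.7862% ≈ 3.8%

3.8%


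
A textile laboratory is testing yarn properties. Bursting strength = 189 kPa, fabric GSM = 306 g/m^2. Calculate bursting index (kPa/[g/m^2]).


Formula: Bursting Index = Bursting Strength / Fabric GSM
BI = 189 kPa / 306 g/m^2
BI = 0.618 kPa/(g/m^2)

0.618 kPa/(g/m^2)


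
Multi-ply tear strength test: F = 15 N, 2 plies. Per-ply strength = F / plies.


Formula: Per-ply strength = Total force / Number of plies
Per-ply = 15 N / 2
Per-ply = 7.5 N

7.5 N


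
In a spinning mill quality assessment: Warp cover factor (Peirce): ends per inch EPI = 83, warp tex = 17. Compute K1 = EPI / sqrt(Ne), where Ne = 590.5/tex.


Formula: K1 = EPI / sqrt(Ne), with Ne = 590.5 / tex_warp
Step 1: Ne = 590.5 / 17 = 34.735
Step 2: sqrt(Ne) = sqrt(34.735) = 5.8936
Step 3: K1 = 83 / 5.8936 = 14.1

14.1


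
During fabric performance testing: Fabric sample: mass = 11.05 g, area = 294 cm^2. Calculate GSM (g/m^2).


Formula: GSM = mass_g / area_m2
Step 1: Convert area: 294 cm^2 = 294 / 10000 = 0.0294 m^2
Step 2: GSM = 11.05 g / 0.0294 m^2 = 375.9 g/m^2

375.9 g/m^2


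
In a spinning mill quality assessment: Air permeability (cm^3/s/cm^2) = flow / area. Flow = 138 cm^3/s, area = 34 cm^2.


Formula: Air Permeability = Airflow / Test Area
AP = 138 cm^3/s / 34 cm^2
AP = 4.1 cm^3/s/cm^2

4.1 cm^3/s/cm^2


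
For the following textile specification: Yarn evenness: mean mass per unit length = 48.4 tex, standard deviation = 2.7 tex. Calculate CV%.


Formula: CV% = (standard deviation / mean) * 100
Step 1: Ratio = 2.7 / 48.4 = 0.055785
Step 2: CV% = 0.055785 * 100 = 5.5785% ≈ 5.6%

5.6%


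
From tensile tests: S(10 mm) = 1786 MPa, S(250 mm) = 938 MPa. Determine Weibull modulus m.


Formula: m = ln(L1/L2) / ln(S2/S1)
Step 1: ln(L1/L2) = ln(10/250) = -3.21888
Step 2: S2/S1 = 938/1786 = 0.5252
Step 3: ln(S2/S1) = ln(0.5252) = -0.64398
Step 4: m = -3.21888 / -0.64398 = 5.00

5.00 (Weibull m)


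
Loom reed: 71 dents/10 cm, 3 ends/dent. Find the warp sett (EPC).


Formula: EPC = (dents per 10 cm * ends per dent) / 10
Step 1: Total ends per 10 cm = 71 * 3 = 213
Step 2: EPC = 213 / 10 = 21.3 ends/cm

21.3 ends/cm


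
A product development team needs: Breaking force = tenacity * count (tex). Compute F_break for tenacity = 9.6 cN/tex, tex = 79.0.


Formula: Breaking force = Tenacity * Linear density
F = 9.6 cN/tex * 79.0 tex
F = 758.40 cN

758.40 cN


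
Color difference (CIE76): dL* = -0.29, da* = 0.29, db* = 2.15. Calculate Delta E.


Formula: Delta E = sqrt(dL*^2 + da*^2 + db*^2)
Step 1: dL*^2 = (-0.29)^2 = 0.0841
Step 2: da*^2 = 0.29^2 = 0.0841
Step 3: db*^2 = 2.15^2 = 4.6225
Step 4: Sum = 0.0841 + 0.0841 + 4.6225 = 4.7907
Step 5: Delta E = sqrt(4.7907) = 2.19

2.19 Delta E


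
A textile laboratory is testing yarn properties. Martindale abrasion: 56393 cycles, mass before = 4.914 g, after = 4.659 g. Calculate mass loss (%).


Formula: Mass loss% = ((m_before - m_after) / m_before) * 100
Step 1: Mass loss = 4.914 - 4.659 = 0.255 g
Step 2: Ratio = 0.255 / 4.914 = 0.0518926
Step 3: Mass loss% = 0.0518926 * 100 = 5.18926% ≈ 5.19%

5.19%


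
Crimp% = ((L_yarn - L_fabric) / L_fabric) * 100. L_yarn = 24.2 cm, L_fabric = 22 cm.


Formula: Crimp% = ((L_yarn - L_fabric) / L_fabric) * 100
Step 1: Extension = 24.2 - 22 = 2.2 cm
Step 2: Crimp% = (2.2 / 22) * 100
Step 3: Crimp% = 0.1 * 100 = 10.0%

10.0%


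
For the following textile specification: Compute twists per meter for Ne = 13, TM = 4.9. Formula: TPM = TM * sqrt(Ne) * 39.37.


Formula: TPM = TM * sqrt(Ne) * 39.37
Step 1: sqrt(Ne) = sqrt(13) = 3.6056
Step 2: TM * sqrt(Ne) = 4.9 * 3.6056 = 17.6674
Step 3: TPM = 17.6674 * 39.37 = 696 twists/m

696 twists/m


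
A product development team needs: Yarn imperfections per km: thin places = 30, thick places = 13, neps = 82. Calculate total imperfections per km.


Formula: Total = thin places + thick places + neps
Total = 30 + 13 + 82
Total = 125 imperfections/km

125 imperfections/km


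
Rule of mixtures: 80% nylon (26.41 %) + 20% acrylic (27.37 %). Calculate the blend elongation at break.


Formula: Blend property = (fraction_A * property_A) + (fraction_B * property_B)
Step 1: Contribution A = 80/100 * 26.41 % = 21.128 %
Step 2: Contribution B = 20/100 * 27.37 % = 5.474 %
Step 3: Blend elongation at break = 21.128 + 5.474 = 26.602 %

26.602 %


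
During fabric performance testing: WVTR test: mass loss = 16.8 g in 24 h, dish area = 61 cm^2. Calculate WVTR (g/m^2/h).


Formula: WVTR = mass_loss / (area * time)
Step 1: Convert area: 61 cm^2 = 0.0061 m^2
Step 2: WVTR = 16.8 g / (0.0061 m^2 * 24 h)
Step 3: WVTR = 16.8 / 0.1464 = 114.8 g/m^2/h

114.8 g/m^2/h


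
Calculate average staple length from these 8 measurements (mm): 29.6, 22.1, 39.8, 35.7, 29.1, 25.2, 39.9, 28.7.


Formula: Mean = sum of lengths / count
Sum = 29.6 + 22.1 + 39.8 + 35.7 + 29.1 + 25.2 + 39.9 + 28.7
Sum = 250.1 mm
Mean = 250.1 / 8 = 31.26 mm

31.26 mm


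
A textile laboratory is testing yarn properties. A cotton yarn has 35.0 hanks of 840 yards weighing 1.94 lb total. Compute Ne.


Formula: Ne = hanks / mass_lb
Substituting: Ne = 35.0 / 1.94
Ne = 18.0

18.0 Ne


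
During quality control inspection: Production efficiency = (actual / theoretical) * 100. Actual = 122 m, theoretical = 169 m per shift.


Formula: Efficiency% = (Actual output / Theoretical output) * 100
Efficiency% = (122 / 169) * 100
Efficiency% = 0.721893 * 100 = 72.1893% ≈ 72.2%

72.2%


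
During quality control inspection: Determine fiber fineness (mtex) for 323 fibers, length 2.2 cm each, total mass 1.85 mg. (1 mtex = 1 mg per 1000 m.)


Formula: fineness (mtex) = mass (mg) / total length (km) = (mass_mg / total_length_m) * 1000
Step 1: Convert fiber length: 2.2 cm = 0.022 m
Step 2: Total fiber length = 323 * 0.022 = 7.106 m
Step 3: Linear density = 1.85 mg / 7.106 m = 0.2603 mg/m
Step 4: fineness = 0.2603 * 1000 = 260.3 mtex

260.3 mtex


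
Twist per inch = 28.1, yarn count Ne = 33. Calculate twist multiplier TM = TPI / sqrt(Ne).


Formula: TM = TPI / sqrt(Ne)
Step 1: sqrt(Ne) = sqrt(33) = 5.7446
Step 2: TM = 28.1 / 5.7446 = 4.89

4.89 TM


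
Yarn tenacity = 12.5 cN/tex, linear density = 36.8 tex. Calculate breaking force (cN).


Formula: Breaking force = Tenacity * Linear density
F = 12.5 cN/tex * 36.8 tex
F = 460.00 cN

460.00 cN


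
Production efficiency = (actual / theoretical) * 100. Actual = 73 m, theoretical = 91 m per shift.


Formula: Efficiency% = (Actual output / Theoretical output) * 100
Efficiency% = (73 / 91) * 100
Efficiency% = 0.802198 * 100 = 80.2198% ≈ 80.2%

80.2%


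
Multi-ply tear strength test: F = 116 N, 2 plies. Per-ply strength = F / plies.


Formula: Per-ply strength = Total force / Number of plies
Per-ply = 116 N / 2
Per-ply = 58 N

58 N


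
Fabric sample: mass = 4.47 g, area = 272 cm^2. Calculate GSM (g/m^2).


Formula: GSM = mass_g / area_m2
Step 1: Convert area: 272 cm^2 = 272 / 10000 = 0.0272 m^2
Step 2: GSM = 4.47 g / 0.0272 m^2 = 164.3 g/m^2

164.3 g/m^2


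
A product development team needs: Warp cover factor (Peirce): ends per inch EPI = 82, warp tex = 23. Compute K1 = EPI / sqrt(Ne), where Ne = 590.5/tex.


Formula: K1 = EPI / sqrt(Ne), with Ne = 590.5 / tex_warp
Step 1: Ne = 590.5 / 23 = 25.674
Step 2: sqrt(Ne) = sqrt(25.674) = 5.067
Step 3: K1 = 82 / 5.067 = 16.2

16.2


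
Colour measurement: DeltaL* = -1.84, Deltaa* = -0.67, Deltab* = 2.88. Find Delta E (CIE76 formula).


Formula: Delta E = sqrt(dL*^2 + da*^2 + db*^2)
Step 1: dL*^2 = (-1.84)^2 = 3.3856
Step 2: da*^2 = (-0.67)^2 = 0.4489
Step 3: db*^2 = 2.88^2 = 8.2944
Step 4: Sum = 3.3856 + 0.4489 + 8.2944 = 12.1289
Step 5: Delta E = sqrt(12.1289) = 3.48

3.48 Delta E


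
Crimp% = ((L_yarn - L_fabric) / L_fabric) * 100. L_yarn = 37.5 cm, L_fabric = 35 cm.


Formula: Crimp% = ((L_yarn - L_fabric) / L_fabric) * 100
Step 1: Extension = 37.5 - 35 = 2.5 cm
Step 2: Crimp% = (2.5 / 35) * 100
Step 3: Crimp% = 0.071429 * 100 = 7.1429% ≈ 7.1%

7.1%


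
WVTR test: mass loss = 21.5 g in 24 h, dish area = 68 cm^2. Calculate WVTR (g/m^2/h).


Formula: WVTR = mass_loss / (area * time)
Step 1: Convert area: 68 cm^2 = 0.0068 m^2
Step 2: WVTR = 21.5 g / (0.0068 m^2 * 24 h)
Step 3: WVTR = 21.5 / 0.1632 = 131.7 g/m^2/h

131.7 g/m^2/h


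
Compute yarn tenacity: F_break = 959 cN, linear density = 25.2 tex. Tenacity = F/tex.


Formula: Tenacity = Breaking force / Linear density
Tenacity = 959 cN / 25.2 tex
Tenacity = 38.06 cN/tex

38.06 cN/tex


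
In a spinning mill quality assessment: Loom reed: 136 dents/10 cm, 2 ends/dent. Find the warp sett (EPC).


Formula: EPC = (dents per 10 cm * ends per dent) / 10
Step 1: Total ends per 10 cm = 136 * 2 = 272
Step 2: EPC = 272 / 10 = 27.2 ends/cm

27.2 ends/cm


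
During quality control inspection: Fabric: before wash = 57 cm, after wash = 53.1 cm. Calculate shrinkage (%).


Formula: Shrinkage% = ((L_before - L_after) / L_before) * 100
Step 1: Shrinkage = 57 - 53.1 = 3.9 cm
Step 2: Shrinkage% = (3.9 / 57) * 100
Step 3: Shrinkage% = 0.068421 * 100 = 6.8421% ≈ 6.8%

6.8%


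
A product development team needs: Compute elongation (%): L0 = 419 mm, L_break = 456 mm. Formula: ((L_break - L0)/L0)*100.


Formula: Elongation (%) = ((L_break - L0) / L0) * 100
Step 1: Extension = 456 - 419 = 37 mm
Step 2: Elongation = (37 / 419) * 100
Step 3: Elongation = 0.088305 * 100 = 8.8305% ≈ 8.8%

8.8%


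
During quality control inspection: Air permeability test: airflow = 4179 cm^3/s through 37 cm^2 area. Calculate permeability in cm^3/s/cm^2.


Formula: Air Permeability = Airflow / Test Area
AP = 4179 cm^3/s / 37 cm^2
AP = 112.9 cm^3/s/cm^2

112.9 cm^3/s/cm^2


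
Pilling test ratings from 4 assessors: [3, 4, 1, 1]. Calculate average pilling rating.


Formula: Mean = sum / count
Sum = 3 + 4 + 1 + 1 = 9
Mean = 9 / 4 = 2.3

2.3


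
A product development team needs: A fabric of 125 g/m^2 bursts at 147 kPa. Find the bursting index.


Formula: Bursting Index = Bursting Strength / Fabric GSM
BI = 147 kPa / 125 g/m^2
BI = 1.176 kPa/(g/m^2)

1.176 kPa/(g/m^2)


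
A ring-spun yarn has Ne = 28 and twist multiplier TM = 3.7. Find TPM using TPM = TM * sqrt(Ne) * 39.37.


Formula: TPM = TM * sqrt(Ne) * 39.37
Step 1: sqrt(Ne) = sqrt(28) = 5.2915
Step 2: TM * sqrt(Ne) = 3.7 * 5.2915 = 19.5786
Step 3: TPM = 19.5786 * 39.37 = 771 twists/m

771 twists/m


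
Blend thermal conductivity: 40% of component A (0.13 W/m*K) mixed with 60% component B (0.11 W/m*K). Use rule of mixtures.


Formula: Blend property = (fraction_A * property_A) + (fraction_B * property_B)
Step 1: Contribution A = 40/100 * 0.13 W/m*K = 0.052 W/m*K
Step 2: Contribution B = 60/100 * 0.11 W/m*K = 0.066 W/m*K
Step 3: Blend thermal conductivity = 0.052 + 0.066 = 0.118 W/m*K

0.118 W/m*K


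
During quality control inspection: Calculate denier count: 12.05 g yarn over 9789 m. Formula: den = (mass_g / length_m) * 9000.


Formula: den = (mass_g / length_m) * 9000
Substituting: den = (12.05 / 9789) * 9000
Intermediate: 12.05 / 9789 = 0.00123097 g/m
den = 0.00123097 * 9000 = 11.1 denier

11.1 denier


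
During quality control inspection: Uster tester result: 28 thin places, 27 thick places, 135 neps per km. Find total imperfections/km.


Formula: Total = thin places + thick places + neps
Total = 28 + 27 + 135
Total = 190 imperfections/km

190 imperfections/km


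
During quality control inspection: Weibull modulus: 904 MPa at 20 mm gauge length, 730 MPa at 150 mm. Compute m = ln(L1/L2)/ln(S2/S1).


Formula: m = ln(L1/L2) / ln(S2/S1)
Step 1: ln(L1/L2) = ln(20/150) = -2.01490
Step 2: S2/S1 = 730/904 = 0.80752
Step 3: ln(S2/S1) = ln(0.80752) = -0.21379
Step 4: m = -2.01490 / -0.21379 = 9.42

9.42 (Weibull m)


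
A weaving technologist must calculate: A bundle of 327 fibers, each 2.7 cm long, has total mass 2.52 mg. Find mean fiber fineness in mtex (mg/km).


Formula: fineness (mtex) = mass (mg) / total length (km) = (mass_mg / total_length_m) * 1000
Step 1: Convert fiber length: 2.7 cm = 0.027 m
Step 2: Total fiber length = 327 * 0.027 = 8.829 m
Step 3: Linear density = 2.52 mg / 8.829 m = 0.2854 mg/m
Step 4: fineness = 0.2854 * 1000 = 285.4 mtex

285.4 mtex


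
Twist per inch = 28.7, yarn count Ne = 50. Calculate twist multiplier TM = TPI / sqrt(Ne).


Formula: TM = TPI / sqrt(Ne)
Step 1: sqrt(Ne) = sqrt(50) = 7.0711
Step 2: TM = 28.7 / 7.0711 = 4.06

4.06 TM


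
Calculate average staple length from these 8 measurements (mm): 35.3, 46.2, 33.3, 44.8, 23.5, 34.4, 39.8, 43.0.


Formula: Mean = sum of lengths / count
Sum = 35.3 + 46.2 + 33.3 + 44.8 + 23.5 + 34.4 + 39.8 + 43.0
Sum = 300.3 mm
Mean = 300.3 / 8 = 37.54 mm

37.54 mm


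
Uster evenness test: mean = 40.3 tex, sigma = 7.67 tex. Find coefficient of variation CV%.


Formula: CV% = (standard deviation / mean) * 100
Step 1: Ratio = 7.67 / 40.3 = 0.190323
Step 2: CV% = 0.190323 * 100 = 19.0323% ≈ 19.0%

19.0%


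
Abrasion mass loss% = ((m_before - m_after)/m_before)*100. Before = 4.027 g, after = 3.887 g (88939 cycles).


Formula: Mass loss% = ((m_before - m_after) / m_before) * 100
Step 1: Mass loss = 4.027 - 3.887 = 0.14 g
Step 2: Ratio = 0.14 / 4.027 = 0.0347653
Step 3: Mass loss% = 0.0347653 * 100 = 3.47653% ≈ 3.48%

3.48%


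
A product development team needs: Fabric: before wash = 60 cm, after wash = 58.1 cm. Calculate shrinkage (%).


Formula: Shrinkage% = ((L_before - L_after) / L_before) * 100
Step 1: Shrinkage = 60 - 58.1 = 1.9 cm
Step 2: Shrinkage% = (1.9 / 60) * 100
Step 3: Shrinkage% = 0.031667 * 100 = 3.1667% ≈ 3.2%

3.2%


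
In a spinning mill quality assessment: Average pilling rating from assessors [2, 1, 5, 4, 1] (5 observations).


Formula: Mean = sum / count
Sum = 2 + 1 + 5 + 4 + 1 = 13
Mean = 13 / 5 = 2.6

2.6


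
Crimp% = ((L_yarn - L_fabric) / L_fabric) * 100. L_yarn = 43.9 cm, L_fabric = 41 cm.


Formula: Crimp% = ((L_yarn - L_fabric) / L_fabric) * 100
Step 1: Extension = 43.9 - 41 = 2.9 cm
Step 2: Crimp% = (2.9 / 41) * 100
Step 3: Crimp% = 0.070732 * 100 = 7.0732% ≈ 7.1%

7.1%


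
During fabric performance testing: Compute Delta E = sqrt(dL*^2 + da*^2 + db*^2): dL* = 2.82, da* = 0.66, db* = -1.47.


Formula: Delta E = sqrt(dL*^2 + da*^2 + db*^2)
Step 1: dL*^2 = 2.82^2 = 7.9524
Step 2: da*^2 = 0.66^2 = 0.4356
Step 3: db*^2 = (-1.47)^2 = 2.1609
Step 4: Sum = 7.9524 + 0.4356 + 2.1609 = 10.5489
Step 5: Delta E = sqrt(10.5489) = 3.25

3.25 Delta E


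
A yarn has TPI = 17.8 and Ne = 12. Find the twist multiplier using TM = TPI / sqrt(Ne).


Formula: TM = TPI / sqrt(Ne)
Step 1: sqrt(Ne) = sqrt(12) = 3.4641
Step 2: TM = 17.8 / 3.4641 = 5.14

5.14 TM


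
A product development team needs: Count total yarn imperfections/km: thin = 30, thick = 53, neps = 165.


Formula: Total = thin places + thick places + neps
Total = 30 + 53 + 165
Total = 248 imperfections/km

248 imperfections/km


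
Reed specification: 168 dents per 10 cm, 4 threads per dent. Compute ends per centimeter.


Formula: EPC = (dents per 10 cm * ends per dent) / 10
Step 1: Total ends per 10 cm = 168 * 4 = 672
Step 2: EPC = 672 / 10 = 67.2 ends/cm

67.2 ends/cm


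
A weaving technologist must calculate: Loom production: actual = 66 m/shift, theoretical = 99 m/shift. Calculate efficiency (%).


Formula: Efficiency% = (Actual output / Theoretical output) * 100
Efficiency% = (66 / 99) * 100
Efficiency% = 0.666667 * 100 = 66.6667% ≈ 66.7%

66.7%


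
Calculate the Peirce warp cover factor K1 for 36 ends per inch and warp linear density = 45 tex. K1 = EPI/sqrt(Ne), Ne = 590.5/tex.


Formula: K1 = EPI / sqrt(Ne), with Ne = 590.5 / tex_warp
Step 1: Ne = 590.5 / 45 = 13.122
Step 2: sqrt(Ne) = sqrt(13.122) = 3.6224
Step 3: K1 = 36 / 3.6224 = 9.9

9.9


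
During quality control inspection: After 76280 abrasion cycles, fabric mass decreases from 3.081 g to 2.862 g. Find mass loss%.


Formula: Mass loss% = ((m_before - m_after) / m_before) * 100
Step 1: Mass loss = 3.081 - 2.862 = 0.219 g
Step 2: Ratio = 0.219 / 3.081 = 0.0710808
Step 3: Mass loss% = 0.0710808 * 100 = 7.10808% ≈ 7.11%

7.11%


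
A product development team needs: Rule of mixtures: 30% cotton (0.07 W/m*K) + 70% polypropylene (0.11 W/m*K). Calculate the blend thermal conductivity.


Formula: Blend property = (fraction_A * property_A) + (fraction_B * property_B)
Step 1: Contribution A = 30/100 * 0.07 W/m*K = 0.021 W/m*K
Step 2: Contribution B = 70/100 * 0.11 W/m*K = 0.077 W/m*K
Step 3: Blend thermal conductivity = 0.021 + 0.077 = 0.098 W/m*K

0.098 W/m*K


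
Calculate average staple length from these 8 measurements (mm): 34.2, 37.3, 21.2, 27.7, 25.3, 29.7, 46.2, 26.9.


Formula: Mean = sum of lengths / count
Sum = 34.2 + 37.3 + 21.2 + 27.7 + 25.3 + 29.7 + 46.2 + 26.9
Sum = 248.5 mm
Mean = 248.5 / 8 = 31.06 mm

31.06 mm


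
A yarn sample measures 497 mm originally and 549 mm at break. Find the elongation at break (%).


Formula: Elongation (%) = ((L_break - L0) / L0) * 100
Step 1: Extension = 549 - 497 = 52 mm
Step 2: Elongation = (52 / 497) * 100
Step 3: Elongation = 0.104628 * 100 = 10.4628% ≈ 10.5%

10.5%


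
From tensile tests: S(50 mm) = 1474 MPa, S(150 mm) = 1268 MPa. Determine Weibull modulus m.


Formula: m = ln(L1/L2) / ln(S2/S1)
Step 1: ln(L1/L2) = ln(50/150) = -1.09861
Step 2: S2/S1 = 1268/1474 = 0.86024
Step 3: ln(S2/S1) = ln(0.86024) = -0.15054
Step 4: m = -1.09861 / -0.15054 = 7.30

7.30 (Weibull m)


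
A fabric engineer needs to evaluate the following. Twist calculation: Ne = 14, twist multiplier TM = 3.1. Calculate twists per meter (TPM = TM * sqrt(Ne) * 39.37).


Formula: TPM = TM * sqrt(Ne) * 39.37
Step 1: sqrt(Ne) = sqrt(14) = 3.7417
Step 2: TM * sqrt(Ne) = 3.1 * 3.7417 = 11.5993
Step 3: TPM = 11.5993 * 39.37 = 457 twists/m

457 twists/m


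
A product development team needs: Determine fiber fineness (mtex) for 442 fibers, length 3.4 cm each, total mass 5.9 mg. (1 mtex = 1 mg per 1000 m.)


Formula: fineness (mtex) = mass (mg) / total length (km) = (mass_mg / total_length_m) * 1000
Step 1: Convert fiber length: 3.4 cm = 0.034 m
Step 2: Total fiber length = 442 * 0.034 = 15.028 m
Step 3: Linear density = 5.9 mg / 15.028 m = 0.3926 mg/m
Step 4: fineness = 0.3926 * 1000 = 392.6 mtex

392.6 mtex


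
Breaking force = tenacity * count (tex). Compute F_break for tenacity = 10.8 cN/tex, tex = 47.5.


Formula: Breaking force = Tenacity * Linear density
F = 10.8 cN/tex * 47.5 tex
F = 513.00 cN

513.00 cN


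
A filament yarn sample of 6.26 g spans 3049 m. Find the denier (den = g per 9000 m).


Formula: den = (mass_g / length_m) * 9000
Substituting: den = (6.26 / 3049) * 9000
Intermediate: 6.26 / 3049 = 0.00205313 g/m
den = 0.00205313 * 9000 = 18.5 denier

18.5 denier


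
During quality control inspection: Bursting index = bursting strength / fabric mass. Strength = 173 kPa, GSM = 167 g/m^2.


Formula: Bursting Index = Bursting Strength / Fabric GSM
BI = 173 kPa / 167 g/m^2
BI = 1.036 kPa/(g/m^2)

1.036 kPa/(g/m^2)


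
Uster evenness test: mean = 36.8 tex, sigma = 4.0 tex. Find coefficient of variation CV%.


Formula: CV% = (standard deviation / mean) * 100
Step 1: Ratio = 4.0 / 36.8 = 0.108696
Step 2: CV% = 0.108696 * 100 = 10.8696% ≈ 10.9%

10.9%


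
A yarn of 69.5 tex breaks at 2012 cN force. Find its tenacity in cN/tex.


Formula: Tenacity = Breaking force / Linear density
Tenacity = 2012 cN / 69.5 tex
Tenacity = 28.95 cN/tex

28.95 cN/tex


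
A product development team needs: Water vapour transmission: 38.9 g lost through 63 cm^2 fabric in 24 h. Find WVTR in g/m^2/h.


Formula: WVTR = mass_loss / (area * time)
Step 1: Convert area: 63 cm^2 = 0.0063 m^2
Step 2: WVTR = 38.9 g / (0.0063 m^2 * 24 h)
Step 3: WVTR = 38.9 / 0.1512 = 257.3 g/m^2/h

257.3 g/m^2/h


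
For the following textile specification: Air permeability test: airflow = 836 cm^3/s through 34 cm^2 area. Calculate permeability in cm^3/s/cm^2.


Formula: Air Permeability = Airflow / Test Area
AP = 836 cm^3/s / 34 cm^2
AP = 24.6 cm^3/s/cm^2

24.6 cm^3/s/cm^2


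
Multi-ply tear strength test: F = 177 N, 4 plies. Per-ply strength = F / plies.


Formula: Per-ply strength = Total force / Number of plies
Per-ply = 177 N / 4
Per-ply = 44.25 N

44.25 N


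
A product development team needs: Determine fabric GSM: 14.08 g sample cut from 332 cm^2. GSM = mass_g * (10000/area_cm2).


Formula: GSM = mass_g / area_m2
Step 1: Convert area: 332 cm^2 = 332 / 10000 = 0.0332 m^2
Step 2: GSM = 14.08 g / 0.0332 m^2 = 424.1 g/m^2

424.1 g/m^2


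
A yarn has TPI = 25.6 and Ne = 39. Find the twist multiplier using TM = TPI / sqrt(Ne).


Formula: TM = TPI / sqrt(Ne)
Step 1: sqrt(Ne) = sqrt(39) = 6.245
Step 2: TM = 25.6 / 6.245 = 4.10

4.10 TM


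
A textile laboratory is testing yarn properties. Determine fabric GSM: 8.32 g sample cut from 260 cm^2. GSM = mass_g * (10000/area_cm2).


Formula: GSM = mass_g / area_m2
Step 1: Convert area: 260 cm^2 = 260 / 10000 = 0.026 m^2
Step 2: GSM = 8.32 g / 0.026 m^2 = 320.0 g/m^2

320.0 g/m^2
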